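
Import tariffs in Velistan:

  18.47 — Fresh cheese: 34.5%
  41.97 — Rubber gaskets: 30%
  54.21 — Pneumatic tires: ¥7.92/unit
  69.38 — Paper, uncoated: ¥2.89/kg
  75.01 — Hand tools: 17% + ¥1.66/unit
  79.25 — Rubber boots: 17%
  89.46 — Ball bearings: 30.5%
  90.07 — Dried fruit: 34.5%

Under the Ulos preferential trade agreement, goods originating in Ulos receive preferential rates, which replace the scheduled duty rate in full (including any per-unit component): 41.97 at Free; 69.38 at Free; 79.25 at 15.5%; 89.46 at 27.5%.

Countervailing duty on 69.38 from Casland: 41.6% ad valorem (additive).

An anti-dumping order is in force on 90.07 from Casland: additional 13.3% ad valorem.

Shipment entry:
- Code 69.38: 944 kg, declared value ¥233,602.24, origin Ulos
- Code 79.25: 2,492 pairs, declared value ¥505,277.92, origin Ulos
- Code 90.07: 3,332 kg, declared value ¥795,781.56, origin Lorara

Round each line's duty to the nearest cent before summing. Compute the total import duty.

Line 1 (69.38, Ulos, 944 kg, ¥233,602.24):
Base rate for 69.38 is ¥2.89/kg.
Origin Ulos qualifies under the Velistan–Ulos agreement and 69.38 is covered: preferential rate Free applies instead.
The additional-duty order on 69.38 targets Casland, not Ulos; it does not apply.
Duty = ¥233,602.24 × 0% = ¥0.00.
Line 2 (79.25, Ulos, 2,492 pairs, ¥505,277.92):
Base rate for 79.25 is 17%.
Origin Ulos qualifies under the Velistan–Ulos agreement and 79.25 is covered: preferential rate 15.5% applies instead.
Duty = ¥505,277.92 × 15.5% = ¥78,318.08.
Line 3 (90.07, Lorara, 3,332 kg, ¥795,781.56):
Base rate for 90.07 is 34.5%.
The additional-duty order on 90.07 targets Casland, not Lorara; it does not apply.
Duty = ¥795,781.56 × 34.5% = ¥274,544.64.
Total = ¥0.00 + ¥78,318.08 + ¥274,544.64 = ¥352,862.72.

¥352,862.72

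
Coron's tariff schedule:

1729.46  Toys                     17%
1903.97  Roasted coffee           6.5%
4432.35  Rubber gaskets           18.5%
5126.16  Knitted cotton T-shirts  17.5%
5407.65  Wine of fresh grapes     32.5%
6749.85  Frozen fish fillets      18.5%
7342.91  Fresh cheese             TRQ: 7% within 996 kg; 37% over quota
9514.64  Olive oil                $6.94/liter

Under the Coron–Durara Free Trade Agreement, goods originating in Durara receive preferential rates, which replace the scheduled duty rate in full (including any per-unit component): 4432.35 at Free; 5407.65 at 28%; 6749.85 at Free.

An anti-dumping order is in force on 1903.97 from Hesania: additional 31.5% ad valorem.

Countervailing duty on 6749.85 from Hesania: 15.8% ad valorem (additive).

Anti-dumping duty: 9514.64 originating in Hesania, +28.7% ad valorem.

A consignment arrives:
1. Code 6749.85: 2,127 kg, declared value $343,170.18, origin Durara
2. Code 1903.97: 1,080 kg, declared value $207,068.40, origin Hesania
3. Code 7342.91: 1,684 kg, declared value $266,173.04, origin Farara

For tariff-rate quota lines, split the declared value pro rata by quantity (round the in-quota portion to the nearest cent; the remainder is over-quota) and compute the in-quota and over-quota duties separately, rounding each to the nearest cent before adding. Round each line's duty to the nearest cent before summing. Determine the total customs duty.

$129,941.68

Line 1 (6749.85, Durara, 2,127 kg, $343,170.18):
Base rate for 6749.85 is 18.5%.
Origin Durara qualifies under the Coron–Durara agreement and 6749.85 is covered: preferential rate Free applies instead.
The additional-duty order on 6749.85 targets Hesania, not Durara; it does not apply.
Duty = $343,170.18 × 0% = $0.00.
Line 2 (1903.97, Hesania, 1,080 kg, $207,068.40):
Base rate for 1903.97 is 6.5%.
Additional duty on 1903.97 from Hesania: +31.5%. Applied ad valorem rate: 6.5% + 31.5% = 38%.
Duty = $207,068.40 × 38% = $78,685.99.
Line 3 (7342.91, Farara, 1,684 kg, $266,173.04):
Code 7342.91 is under a tariff-rate quota (threshold 996 kg). In-quota: 996 kg at 7%; over-quota: 688 kg at 37%.
Pro-rata value split: in-quota = $266,173.04 × 996/1,684 = $157,427.76; over-quota = $266,173.04 − $157,427.76 = $108,745.28.
In-quota duty = $157,427.76 × 7% = $11,019.94. Over-quota duty = $108,745.28 × 37% = $40,235.75.
Line duty = $11,019.94 + $40,235.75 = $51,255.69.
Total = $0.00 + $78,685.99 + $51,255.69 = $129,941.68.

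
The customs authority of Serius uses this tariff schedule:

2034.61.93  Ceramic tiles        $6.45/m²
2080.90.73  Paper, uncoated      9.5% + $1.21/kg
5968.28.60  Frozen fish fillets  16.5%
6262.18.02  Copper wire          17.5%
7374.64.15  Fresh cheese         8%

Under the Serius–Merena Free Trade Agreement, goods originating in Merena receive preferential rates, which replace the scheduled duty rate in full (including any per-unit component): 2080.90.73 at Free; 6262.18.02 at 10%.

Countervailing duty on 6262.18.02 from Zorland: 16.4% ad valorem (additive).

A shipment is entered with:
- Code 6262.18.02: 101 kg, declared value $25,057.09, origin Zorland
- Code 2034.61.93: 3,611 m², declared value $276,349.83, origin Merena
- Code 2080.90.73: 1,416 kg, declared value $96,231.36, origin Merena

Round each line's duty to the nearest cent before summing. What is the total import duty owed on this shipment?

$31,785.30

Line 1 (6262.18.02, Zorland, 101 kg, $25,057.09):
Base rate for 6262.18.02 is 17.5%.
6262.18.02 has an FTA preferential rate, but origin Zorland is not Merena; base rate stands.
Additional duty on 6262.18.02 from Zorland: +16.4%. Applied ad valorem rate: 17.5% + 16.4% = 33.9%.
Duty = $25,057.09 × 33.9% = $8,494.35.
Line 2 (2034.61.93, Merena, 3,611 m², $276,349.83):
Base rate for 2034.61.93 is $6.45/m².
Origin Merena is the FTA partner but 2034.61.93 is not on the preference list; base rate stands.
Duty = 3,611 × $6.45 = $23,290.95.
Line 3 (2080.90.73, Merena, 1,416 kg, $96,231.36):
Base rate for 2080.90.73 is 9.5% + $1.21/kg.
Origin Merena qualifies under the Serius–Merena agreement and 2080.90.73 is covered: preferential rate Free applies instead.
Duty = $96,231.36 × 0% = $0.00.
Total = $8,494.35 + $23,290.95 + $0.00 = $31,785.30.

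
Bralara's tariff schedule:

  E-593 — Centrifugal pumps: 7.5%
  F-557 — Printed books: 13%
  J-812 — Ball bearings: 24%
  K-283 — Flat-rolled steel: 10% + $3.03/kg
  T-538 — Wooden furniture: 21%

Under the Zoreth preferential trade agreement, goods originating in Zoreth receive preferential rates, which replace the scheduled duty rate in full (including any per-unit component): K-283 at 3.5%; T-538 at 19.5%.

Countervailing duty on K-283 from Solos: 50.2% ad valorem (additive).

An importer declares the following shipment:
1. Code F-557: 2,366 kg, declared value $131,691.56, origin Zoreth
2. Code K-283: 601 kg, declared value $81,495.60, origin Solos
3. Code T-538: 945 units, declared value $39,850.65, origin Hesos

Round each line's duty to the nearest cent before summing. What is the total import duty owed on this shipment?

$76,369.92

Line 1 (F-557, Zoreth, 2,366 kg, $131,691.56):
Base rate for F-557 is 13%.
Origin Zoreth is the FTA partner but F-557 is not on the preference list; base rate stands.
Duty = $131,691.56 × 13% = $17,119.90.
Line 2 (K-283, Solos, 601 kg, $81,495.60):
Base rate for K-283 is 10% + $3.03/kg.
K-283 has an FTA preferential rate, but origin Solos is not Zoreth; base rate stands.
Additional duty on K-283 from Solos: +50.2%. Applied ad valorem rate: 10% + 50.2% = 60.2%.
Duty = $81,495.60 × 60.2% + 601 × $3.03 = $50,881.38.
Line 3 (T-538, Hesos, 945 units, $39,850.65):
Base rate for T-538 is 21%.
T-538 has an FTA preferential rate, but origin Hesos is not Zoreth; base rate stands.
Duty = $39,850.65 × 21% = $8,368.64.
Total = $17,119.90 + $50,881.38 + $8,368.64 = $76,369.92.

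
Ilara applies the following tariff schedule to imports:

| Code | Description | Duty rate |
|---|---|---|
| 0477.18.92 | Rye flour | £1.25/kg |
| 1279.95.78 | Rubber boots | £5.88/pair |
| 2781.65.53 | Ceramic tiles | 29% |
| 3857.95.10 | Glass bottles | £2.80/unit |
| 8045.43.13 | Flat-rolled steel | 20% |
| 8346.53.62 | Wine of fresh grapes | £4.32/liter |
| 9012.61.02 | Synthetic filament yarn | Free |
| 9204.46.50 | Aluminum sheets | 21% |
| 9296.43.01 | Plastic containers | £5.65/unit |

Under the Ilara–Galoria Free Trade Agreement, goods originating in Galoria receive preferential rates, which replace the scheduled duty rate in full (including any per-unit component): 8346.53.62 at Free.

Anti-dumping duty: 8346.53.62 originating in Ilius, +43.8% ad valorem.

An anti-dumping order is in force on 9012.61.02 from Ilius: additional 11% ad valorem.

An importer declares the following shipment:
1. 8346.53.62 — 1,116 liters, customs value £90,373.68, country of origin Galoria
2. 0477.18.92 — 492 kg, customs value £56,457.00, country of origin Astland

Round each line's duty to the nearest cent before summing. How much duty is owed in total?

£615.00

Line 1 (8346.53.62, Galoria, 1,116 liters, £90,373.68):
Base rate for 8346.53.62 is £4.32/liter.
Origin Galoria qualifies under the Ilara–Galoria agreement and 8346.53.62 is covered: preferential rate Free applies instead.
The additional-duty order on 8346.53.62 targets Ilius, not Galoria; it does not apply.
Duty = £90,373.68 × 0% = £0.00.
Line 2 (0477.18.92, Astland, 492 kg, £56,457.00):
Base rate for 0477.18.92 is £1.25/kg.
Duty = 492 × £1.25 = £615.00.
Total = £0.00 + £615.00 = £615.00.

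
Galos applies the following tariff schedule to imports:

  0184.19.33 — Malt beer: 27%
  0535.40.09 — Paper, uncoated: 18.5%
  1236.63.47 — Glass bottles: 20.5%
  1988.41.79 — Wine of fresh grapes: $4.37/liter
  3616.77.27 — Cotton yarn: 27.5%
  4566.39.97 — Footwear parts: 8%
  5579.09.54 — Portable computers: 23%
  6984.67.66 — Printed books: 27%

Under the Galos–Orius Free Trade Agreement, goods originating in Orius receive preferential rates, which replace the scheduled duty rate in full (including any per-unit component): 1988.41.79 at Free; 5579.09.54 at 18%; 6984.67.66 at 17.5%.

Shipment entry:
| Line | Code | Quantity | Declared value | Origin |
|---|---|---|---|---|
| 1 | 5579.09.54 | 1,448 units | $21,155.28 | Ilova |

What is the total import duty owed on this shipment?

Line 1 (5579.09.54, Ilova, 1,448 units, $21,155.28):
Base rate for 5579.09.54 is 23%.
5579.09.54 has an FTA preferential rate, but origin Ilova is not Orius; base rate stands.
Duty = $21,155.28 × 23% = $4,865.71.

$4,865.71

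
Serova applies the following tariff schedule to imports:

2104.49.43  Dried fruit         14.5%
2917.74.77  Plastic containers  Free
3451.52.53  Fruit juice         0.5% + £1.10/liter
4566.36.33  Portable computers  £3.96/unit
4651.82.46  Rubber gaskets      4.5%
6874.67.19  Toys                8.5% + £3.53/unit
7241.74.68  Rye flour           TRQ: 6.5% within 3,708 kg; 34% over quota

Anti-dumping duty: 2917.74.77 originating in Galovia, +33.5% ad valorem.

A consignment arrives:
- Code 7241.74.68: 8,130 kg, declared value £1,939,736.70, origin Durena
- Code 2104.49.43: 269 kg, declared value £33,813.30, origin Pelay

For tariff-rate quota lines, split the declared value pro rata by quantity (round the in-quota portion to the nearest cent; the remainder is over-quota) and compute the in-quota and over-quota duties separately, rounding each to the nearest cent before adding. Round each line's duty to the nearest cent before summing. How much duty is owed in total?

£421,123.18

Line 1 (7241.74.68, Durena, 8,130 kg, £1,939,736.70):
Code 7241.74.68 is under a tariff-rate quota (threshold 3,708 kg). In-quota: 3,708 kg at 6.5%; over-quota: 4,422 kg at 34%.
Pro-rata value split: in-quota = £1,939,736.70 × 3,708/8,130 = £884,691.72; over-quota = £1,939,736.70 − £884,691.72 = £1,055,044.98.
In-quota duty = £884,691.72 × 6.5% = £57,504.96. Over-quota duty = £1,055,044.98 × 34% = £358,715.29.
Line duty = £57,504.96 + £358,715.29 = £416,220.25.
Line 2 (2104.49.43, Pelay, 269 kg, £33,813.30):
Base rate for 2104.49.43 is 14.5%.
Duty = £33,813.30 × 14.5% = £4,902.93.
Total = £416,220.25 + £4,902.93 = £421,123.18.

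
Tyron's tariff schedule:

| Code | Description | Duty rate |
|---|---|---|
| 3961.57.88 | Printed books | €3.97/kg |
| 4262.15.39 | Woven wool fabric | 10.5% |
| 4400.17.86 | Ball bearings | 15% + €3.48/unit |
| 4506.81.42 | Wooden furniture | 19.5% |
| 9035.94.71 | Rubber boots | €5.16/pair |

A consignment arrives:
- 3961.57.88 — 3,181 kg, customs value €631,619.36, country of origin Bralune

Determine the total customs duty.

€12,628.57

Line 1 (3961.57.88, Bralune, 3,181 kg, €631,619.36):
Base rate for 3961.57.88 is €3.97/kg.
Duty = 3,181 × €3.97 = €12,628.57.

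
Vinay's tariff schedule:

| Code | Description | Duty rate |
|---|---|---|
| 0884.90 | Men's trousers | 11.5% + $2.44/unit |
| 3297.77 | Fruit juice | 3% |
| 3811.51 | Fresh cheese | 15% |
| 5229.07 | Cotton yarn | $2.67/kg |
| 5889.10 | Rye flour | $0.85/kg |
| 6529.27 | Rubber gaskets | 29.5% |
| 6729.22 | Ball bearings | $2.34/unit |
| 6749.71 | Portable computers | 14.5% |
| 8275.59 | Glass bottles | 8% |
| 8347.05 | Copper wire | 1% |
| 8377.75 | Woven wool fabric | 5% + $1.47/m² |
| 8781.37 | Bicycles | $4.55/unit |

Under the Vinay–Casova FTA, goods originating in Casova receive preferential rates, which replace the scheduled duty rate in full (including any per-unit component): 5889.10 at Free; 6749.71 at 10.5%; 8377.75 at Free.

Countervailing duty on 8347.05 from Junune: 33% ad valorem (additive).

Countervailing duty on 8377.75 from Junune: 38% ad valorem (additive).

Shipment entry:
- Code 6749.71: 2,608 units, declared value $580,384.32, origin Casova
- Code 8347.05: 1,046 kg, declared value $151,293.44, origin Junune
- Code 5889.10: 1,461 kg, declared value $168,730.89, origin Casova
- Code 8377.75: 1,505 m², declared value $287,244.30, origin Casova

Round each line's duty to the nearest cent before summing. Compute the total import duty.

$112,380.12

Line 1 (6749.71, Casova, 2,608 units, $580,384.32):
Base rate for 6749.71 is 14.5%.
Origin Casova qualifies under the Vinay–Casova agreement and 6749.71 is covered: preferential rate 10.5% applies instead.
Duty = $580,384.32 × 10.5% = $60,940.35.
Line 2 (8347.05, Junune, 1,046 kg, $151,293.44):
Base rate for 8347.05 is 1%.
Additional duty on 8347.05 from Junune: +33%. Applied ad valorem rate: 1% + 33% = 34%.
Duty = $151,293.44 × 34% = $51,439.77.
Line 3 (5889.10, Casova, 1,461 kg, $168,730.89):
Base rate for 5889.10 is $0.85/kg.
Origin Casova qualifies under the Vinay–Casova agreement and 5889.10 is covered: preferential rate Free applies instead.
Duty = $168,730.89 × 0% = $0.00.
Line 4 (8377.75, Casova, 1,505 m², $287,244.30):
Base rate for 8377.75 is 5% + $1.47/m².
Origin Casova qualifies under the Vinay–Casova agreement and 8377.75 is covered: preferential rate Free applies instead.
The additional-duty order on 8377.75 targets Junune, not Casova; it does not apply.
Duty = $287,244.30 × 0% = $0.00.
Total = $60,940.35 + $51,439.77 + $0.00 + $0.00 = $112,380.12.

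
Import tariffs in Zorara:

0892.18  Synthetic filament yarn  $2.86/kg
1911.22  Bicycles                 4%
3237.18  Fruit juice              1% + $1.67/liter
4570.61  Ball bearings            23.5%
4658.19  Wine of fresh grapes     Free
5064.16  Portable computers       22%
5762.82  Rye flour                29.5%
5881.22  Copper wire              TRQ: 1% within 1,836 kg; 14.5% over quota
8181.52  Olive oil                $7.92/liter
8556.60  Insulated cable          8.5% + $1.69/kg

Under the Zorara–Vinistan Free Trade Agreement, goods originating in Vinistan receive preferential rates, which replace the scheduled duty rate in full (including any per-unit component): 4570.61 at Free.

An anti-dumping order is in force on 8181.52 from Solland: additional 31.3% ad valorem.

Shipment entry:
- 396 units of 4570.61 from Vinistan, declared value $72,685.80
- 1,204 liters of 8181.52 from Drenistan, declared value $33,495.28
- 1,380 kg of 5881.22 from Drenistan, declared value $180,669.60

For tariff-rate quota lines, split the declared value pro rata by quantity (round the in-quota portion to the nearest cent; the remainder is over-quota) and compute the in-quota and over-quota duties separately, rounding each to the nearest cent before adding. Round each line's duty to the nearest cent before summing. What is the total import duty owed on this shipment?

Line 1 (4570.61, Vinistan, 396 units, $72,685.80):
Base rate for 4570.61 is 23.5%.
Origin Vinistan qualifies under the Zorara–Vinistan agreement and 4570.61 is covered: preferential rate Free applies instead.
Duty = $72,685.80 × 0% = $0.00.
Line 2 (8181.52, Drenistan, 1,204 liters, $33,495.28):
Base rate for 8181.52 is $7.92/liter.
The additional-duty order on 8181.52 targets Solland, not Drenistan; it does not apply.
Duty = 1,204 × $7.92 = $9,535.68.
Line 3 (5881.22, Drenistan, 1,380 kg, $180,669.60):
Code 5881.22 is under a tariff-rate quota (threshold 1,836 kg). Quantity 1,380 kg is within the quota, so the in-quota rate 1% applies to the full value.
Duty = $180,669.60 × 1% = $1,806.70.
Total = $0.00 + $9,535.68 + $1,806.70 = $11,342.38.

$11,342.38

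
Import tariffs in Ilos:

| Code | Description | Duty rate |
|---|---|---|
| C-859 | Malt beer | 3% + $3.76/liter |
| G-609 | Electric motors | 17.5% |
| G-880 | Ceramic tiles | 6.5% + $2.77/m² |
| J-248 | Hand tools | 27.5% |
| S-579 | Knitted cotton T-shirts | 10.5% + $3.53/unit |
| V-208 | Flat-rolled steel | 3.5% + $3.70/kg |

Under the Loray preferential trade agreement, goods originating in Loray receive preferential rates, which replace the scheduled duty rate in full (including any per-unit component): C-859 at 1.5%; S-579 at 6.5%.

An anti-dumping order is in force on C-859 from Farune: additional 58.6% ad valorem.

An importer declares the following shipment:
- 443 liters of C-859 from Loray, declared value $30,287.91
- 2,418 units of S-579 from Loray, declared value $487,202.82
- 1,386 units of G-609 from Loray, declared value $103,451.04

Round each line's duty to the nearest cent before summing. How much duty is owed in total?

$50,226.43

Line 1 (C-859, Loray, 443 liters, $30,287.91):
Base rate for C-859 is 3% + $3.76/liter.
Origin Loray qualifies under the Ilos–Loray agreement and C-859 is covered: preferential rate 1.5% applies instead.
The additional-duty order on C-859 targets Farune, not Loray; it does not apply.
Duty = $30,287.91 × 1.5% = $454.32.
Line 2 (S-579, Loray, 2,418 units, $487,202.82):
Base rate for S-579 is 10.5% + $3.53/unit.
Origin Loray qualifies under the Ilos–Loray agreement and S-579 is covered: preferential rate 6.5% applies instead.
Duty = $487,202.82 × 6.5% = $31,668.18.
Line 3 (G-609, Loray, 1,386 units, $103,451.04):
Base rate for G-609 is 17.5%.
Origin Loray is the FTA partner but G-609 is not on the preference list; base rate stands.
Duty = $103,451.04 × 17.5% = $18,103.93.
Total = $454.32 + $31,668.18 + $18,103.93 = $50,226.43.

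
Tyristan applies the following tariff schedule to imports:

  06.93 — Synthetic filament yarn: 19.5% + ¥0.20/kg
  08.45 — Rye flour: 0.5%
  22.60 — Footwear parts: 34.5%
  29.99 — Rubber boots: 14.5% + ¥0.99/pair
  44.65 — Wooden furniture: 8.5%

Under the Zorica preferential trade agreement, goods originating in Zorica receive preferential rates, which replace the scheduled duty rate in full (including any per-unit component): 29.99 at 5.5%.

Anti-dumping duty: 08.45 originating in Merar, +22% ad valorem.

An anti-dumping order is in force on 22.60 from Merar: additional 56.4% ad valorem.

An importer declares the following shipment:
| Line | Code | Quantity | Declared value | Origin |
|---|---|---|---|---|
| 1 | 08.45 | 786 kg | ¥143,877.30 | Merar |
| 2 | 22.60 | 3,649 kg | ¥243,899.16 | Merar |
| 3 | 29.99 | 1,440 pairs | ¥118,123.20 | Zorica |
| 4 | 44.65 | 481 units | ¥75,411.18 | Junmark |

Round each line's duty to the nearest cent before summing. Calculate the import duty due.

Line 1 (08.45, Merar, 786 kg, ¥143,877.30):
Base rate for 08.45 is 0.5%.
Additional duty on 08.45 from Merar: +22%. Applied ad valorem rate: 0.5% + 22% = 22.5%.
Duty = ¥143,877.30 × 22.5% = ¥32,372.39.
Line 2 (22.60, Merar, 3,649 kg, ¥243,899.16):
Base rate for 22.60 is 34.5%.
Additional duty on 22.60 from Merar: +56.4%. Applied ad valorem rate: 34.5% + 56.4% = 90.9%.
Duty = ¥243,899.16 × 90.9% = ¥221,704.34.
Line 3 (29.99, Zorica, 1,440 pairs, ¥118,123.20):
Base rate for 29.99 is 14.5% + ¥0.99/pair.
Origin Zorica qualifies under the Tyristan–Zorica agreement and 29.99 is covered: preferential rate 5.5% applies instead.
Duty = ¥118,123.20 × 5.5% = ¥6,496.78.
Line 4 (44.65, Junmark, 481 units, ¥75,411.18):
Base rate for 44.65 is 8.5%.
Duty = ¥75,411.18 × 8.5% = ¥6,409.95.
Total = ¥32,372.39 + ¥221,704.34 + ¥6,496.78 + ¥6,409.95 = ¥266,983.46.

¥266,983.46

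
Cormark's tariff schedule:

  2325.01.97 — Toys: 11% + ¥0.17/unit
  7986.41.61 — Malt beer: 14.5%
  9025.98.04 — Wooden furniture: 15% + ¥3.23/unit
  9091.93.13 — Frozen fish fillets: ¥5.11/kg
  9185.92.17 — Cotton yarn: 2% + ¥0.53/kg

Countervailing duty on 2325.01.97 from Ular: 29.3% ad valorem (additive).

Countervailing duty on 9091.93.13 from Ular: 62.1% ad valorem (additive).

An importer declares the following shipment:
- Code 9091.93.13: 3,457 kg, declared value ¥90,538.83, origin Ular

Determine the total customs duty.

¥73,889.88

Line 1 (9091.93.13, Ular, 3,457 kg, ¥90,538.83):
Base rate for 9091.93.13 is ¥5.11/kg.
Additional duty on 9091.93.13 from Ular: +62.1% ad valorem. Applied ad valorem rate = 62.1%.
Duty = ¥90,538.83 × 62.1% + 3,457 × ¥5.11 = ¥73,889.88.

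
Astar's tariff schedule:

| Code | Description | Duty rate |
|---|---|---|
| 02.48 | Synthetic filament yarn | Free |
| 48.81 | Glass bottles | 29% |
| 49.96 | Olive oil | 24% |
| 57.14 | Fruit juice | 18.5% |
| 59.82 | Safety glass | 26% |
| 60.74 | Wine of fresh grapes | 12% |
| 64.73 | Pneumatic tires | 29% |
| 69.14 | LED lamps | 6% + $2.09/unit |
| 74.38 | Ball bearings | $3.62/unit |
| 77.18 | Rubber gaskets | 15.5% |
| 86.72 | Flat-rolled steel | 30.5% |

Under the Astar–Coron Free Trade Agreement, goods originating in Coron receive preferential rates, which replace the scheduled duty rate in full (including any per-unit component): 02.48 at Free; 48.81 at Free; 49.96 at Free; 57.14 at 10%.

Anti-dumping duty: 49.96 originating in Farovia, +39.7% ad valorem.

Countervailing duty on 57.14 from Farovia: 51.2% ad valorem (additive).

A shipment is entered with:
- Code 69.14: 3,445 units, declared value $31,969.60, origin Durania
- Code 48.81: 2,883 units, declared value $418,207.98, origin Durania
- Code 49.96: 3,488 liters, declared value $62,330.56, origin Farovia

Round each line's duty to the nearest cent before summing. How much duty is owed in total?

$170,103.11

Line 1 (69.14, Durania, 3,445 units, $31,969.60):
Base rate for 69.14 is 6% + $2.09/unit.
Duty = $31,969.60 × 6% + 3,445 × $2.09 = $9,118.23.
Line 2 (48.81, Durania, 2,883 units, $418,207.98):
Base rate for 48.81 is 29%.
48.81 has an FTA preferential rate, but origin Durania is not Coron; base rate stands.
Duty = $418,207.98 × 29% = $121,280.31.
Line 3 (49.96, Farovia, 3,488 liters, $62,330.56):
Base rate for 49.96 is 24%.
49.96 has an FTA preferential rate, but origin Farovia is not Coron; base rate stands.
Additional duty on 49.96 from Farovia: +39.7%. Applied ad valorem rate: 24% + 39.7% = 63.7%.
Duty = $62,330.56 × 63.7% = $39,704.57.
Total = $9,118.23 + $121,280.31 + $39,704.57 = $170,103.11.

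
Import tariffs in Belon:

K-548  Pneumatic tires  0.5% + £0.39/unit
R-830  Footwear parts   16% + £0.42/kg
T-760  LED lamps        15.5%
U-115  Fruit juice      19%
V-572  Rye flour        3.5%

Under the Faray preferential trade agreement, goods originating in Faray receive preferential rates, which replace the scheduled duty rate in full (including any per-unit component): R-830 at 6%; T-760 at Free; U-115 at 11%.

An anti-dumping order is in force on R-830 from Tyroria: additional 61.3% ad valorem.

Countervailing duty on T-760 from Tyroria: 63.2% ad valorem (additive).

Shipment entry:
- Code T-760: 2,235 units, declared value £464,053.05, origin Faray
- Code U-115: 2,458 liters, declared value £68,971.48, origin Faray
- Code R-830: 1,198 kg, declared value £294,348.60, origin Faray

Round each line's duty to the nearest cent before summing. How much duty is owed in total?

£25,247.78

Line 1 (T-760, Faray, 2,235 units, £464,053.05):
Base rate for T-760 is 15.5%.
Origin Faray qualifies under the Belon–Faray agreement and T-760 is covered: preferential rate Free applies instead.
The additional-duty order on T-760 targets Tyroria, not Faray; it does not apply.
Duty = £464,053.05 × 0% = £0.00.
Line 2 (U-115, Faray, 2,458 liters, £68,971.48):
Base rate for U-115 is 19%.
Origin Faray qualifies under the Belon–Faray agreement and U-115 is covered: preferential rate 11% applies instead.
Duty = £68,971.48 × 11% = £7,586.86.
Line 3 (R-830, Faray, 1,198 kg, £294,348.60):
Base rate for R-830 is 16% + £0.42/kg.
Origin Faray qualifies under the Belon–Faray agreement and R-830 is covered: preferential rate 6% applies instead.
The additional-duty order on R-830 targets Tyroria, not Faray; it does not apply.
Duty = £294,348.60 × 6% = £17,660.92.
Total = £0.00 + £7,586.86 + £17,660.92 = £25,247.78.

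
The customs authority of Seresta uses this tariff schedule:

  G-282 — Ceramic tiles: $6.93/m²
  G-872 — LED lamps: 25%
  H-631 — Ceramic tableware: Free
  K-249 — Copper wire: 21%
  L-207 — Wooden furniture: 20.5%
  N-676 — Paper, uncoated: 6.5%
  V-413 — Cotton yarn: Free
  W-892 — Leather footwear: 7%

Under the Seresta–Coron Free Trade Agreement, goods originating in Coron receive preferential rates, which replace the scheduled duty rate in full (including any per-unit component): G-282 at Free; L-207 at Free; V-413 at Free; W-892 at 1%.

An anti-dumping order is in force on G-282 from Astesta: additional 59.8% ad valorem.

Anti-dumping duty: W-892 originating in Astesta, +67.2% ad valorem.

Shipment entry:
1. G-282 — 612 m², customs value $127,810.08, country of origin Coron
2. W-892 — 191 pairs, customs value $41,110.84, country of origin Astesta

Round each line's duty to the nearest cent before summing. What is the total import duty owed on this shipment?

$30,504.24

Line 1 (G-282, Coron, 612 m², $127,810.08):
Base rate for G-282 is $6.93/m².
Origin Coron qualifies under the Seresta–Coron agreement and G-282 is covered: preferential rate Free applies instead.
The additional-duty order on G-282 targets Astesta, not Coron; it does not apply.
Duty = $127,810.08 × 0% = $0.00.
Line 2 (W-892, Astesta, 191 pairs, $41,110.84):
Base rate for W-892 is 7%.
W-892 has an FTA preferential rate, but origin Astesta is not Coron; base rate stands.
Additional duty on W-892 from Astesta: +67.2%. Applied ad valorem rate: 7% + 67.2% = 74.2%.
Duty = $41,110.84 × 74.2% = $30,504.24.
Total = $0.00 + $30,504.24 = $30,504.24.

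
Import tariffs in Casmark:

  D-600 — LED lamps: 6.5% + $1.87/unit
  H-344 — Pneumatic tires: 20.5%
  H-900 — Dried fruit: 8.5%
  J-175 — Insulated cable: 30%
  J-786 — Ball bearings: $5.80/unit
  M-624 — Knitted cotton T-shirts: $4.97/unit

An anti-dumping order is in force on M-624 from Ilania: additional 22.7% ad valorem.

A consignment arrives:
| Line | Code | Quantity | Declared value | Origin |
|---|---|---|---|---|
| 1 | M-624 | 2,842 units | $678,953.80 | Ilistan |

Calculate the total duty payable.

Line 1 (M-624, Ilistan, 2,842 units, $678,953.80):
Base rate for M-624 is $4.97/unit.
The additional-duty order on M-624 targets Ilania, not Ilistan; it does not apply.
Duty = 2,842 × $4.97 = $14,124.74.

$14,124.74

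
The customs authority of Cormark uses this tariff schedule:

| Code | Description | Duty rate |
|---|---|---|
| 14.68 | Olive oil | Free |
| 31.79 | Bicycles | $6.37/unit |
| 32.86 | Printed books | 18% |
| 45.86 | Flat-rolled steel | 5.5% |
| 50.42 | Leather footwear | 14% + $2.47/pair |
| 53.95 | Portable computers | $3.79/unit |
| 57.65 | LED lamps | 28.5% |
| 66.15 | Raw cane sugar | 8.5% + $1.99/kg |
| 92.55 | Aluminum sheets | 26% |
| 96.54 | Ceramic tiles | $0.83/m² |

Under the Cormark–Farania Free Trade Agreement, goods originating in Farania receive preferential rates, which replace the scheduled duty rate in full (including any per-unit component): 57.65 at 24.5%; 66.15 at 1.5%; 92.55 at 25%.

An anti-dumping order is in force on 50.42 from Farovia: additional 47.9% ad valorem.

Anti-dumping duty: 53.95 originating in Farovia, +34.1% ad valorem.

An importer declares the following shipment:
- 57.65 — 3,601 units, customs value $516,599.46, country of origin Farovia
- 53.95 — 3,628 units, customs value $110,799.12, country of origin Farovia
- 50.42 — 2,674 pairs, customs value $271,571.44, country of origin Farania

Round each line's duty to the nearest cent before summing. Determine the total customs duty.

Line 1 (57.65, Farovia, 3,601 units, $516,599.46):
Base rate for 57.65 is 28.5%.
57.65 has an FTA preferential rate, but origin Farovia is not Farania; base rate stands.
Duty = $516,599.46 × 28.5% = $147,230.85.
Line 2 (53.95, Farovia, 3,628 units, $110,799.12):
Base rate for 53.95 is $3.79/unit.
Additional duty on 53.95 from Farovia: +34.1% ad valorem. Applied ad valorem rate = 34.1%.
Duty = $110,799.12 × 34.1% + 3,628 × $3.79 = $51,532.62.
Line 3 (50.42, Farania, 2,674 pairs, $271,571.44):
Base rate for 50.42 is 14% + $2.47/pair.
Origin Farania is the FTA partner but 50.42 is not on the preference list; base rate stands.
The additional-duty order on 50.42 targets Farovia, not Farania; it does not apply.
Duty = $271,571.44 × 14% + 2,674 × $2.47 = $44,624.78.
Total = $147,230.85 + $51,532.62 + $44,624.78 = $243,388.25.

$243,388.25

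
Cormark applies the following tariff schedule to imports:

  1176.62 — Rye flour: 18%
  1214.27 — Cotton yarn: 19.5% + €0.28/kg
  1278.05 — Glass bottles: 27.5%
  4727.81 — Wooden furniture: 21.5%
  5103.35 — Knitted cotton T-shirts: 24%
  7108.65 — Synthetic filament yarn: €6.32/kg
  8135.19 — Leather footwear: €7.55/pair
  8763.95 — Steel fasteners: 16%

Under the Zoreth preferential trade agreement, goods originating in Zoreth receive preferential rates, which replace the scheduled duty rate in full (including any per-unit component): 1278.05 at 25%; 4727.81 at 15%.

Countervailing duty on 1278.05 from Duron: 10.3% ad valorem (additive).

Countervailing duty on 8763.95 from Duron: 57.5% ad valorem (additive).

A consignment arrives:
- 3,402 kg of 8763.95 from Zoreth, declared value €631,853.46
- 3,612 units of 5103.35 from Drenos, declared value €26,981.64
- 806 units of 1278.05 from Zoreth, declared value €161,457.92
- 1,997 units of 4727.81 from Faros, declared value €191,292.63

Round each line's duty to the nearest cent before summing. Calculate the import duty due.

€189,064.54

Line 1 (8763.95, Zoreth, 3,402 kg, €631,853.46):
Base rate for 8763.95 is 16%.
Origin Zoreth is the FTA partner but 8763.95 is not on the preference list; base rate stands.
The additional-duty order on 8763.95 targets Duron, not Zoreth; it does not apply.
Duty = €631,853.46 × 16% = €101,096.55.
Line 2 (5103.35, Drenos, 3,612 units, €26,981.64):
Base rate for 5103.35 is 24%.
Duty = €26,981.64 × 24% = €6,475.59.
Line 3 (1278.05, Zoreth, 806 units, €161,457.92):
Base rate for 1278.05 is 27.5%.
Origin Zoreth qualifies under the Cormark–Zoreth agreement and 1278.05 is covered: preferential rate 25% applies instead.
The additional-duty order on 1278.05 targets Duron, not Zoreth; it does not apply.
Duty = €161,457.92 × 25% = €40,364.48.
Line 4 (4727.81, Faros, 1,997 units, €191,292.63):
Base rate for 4727.81 is 21.5%.
4727.81 has an FTA preferential rate, but origin Faros is not Zoreth; base rate stands.
Duty = €191,292.63 × 21.5% = €41,127.92.
Total = €101,096.55 + €6,475.59 + €40,364.48 + €41,127.92 = €189,064.54.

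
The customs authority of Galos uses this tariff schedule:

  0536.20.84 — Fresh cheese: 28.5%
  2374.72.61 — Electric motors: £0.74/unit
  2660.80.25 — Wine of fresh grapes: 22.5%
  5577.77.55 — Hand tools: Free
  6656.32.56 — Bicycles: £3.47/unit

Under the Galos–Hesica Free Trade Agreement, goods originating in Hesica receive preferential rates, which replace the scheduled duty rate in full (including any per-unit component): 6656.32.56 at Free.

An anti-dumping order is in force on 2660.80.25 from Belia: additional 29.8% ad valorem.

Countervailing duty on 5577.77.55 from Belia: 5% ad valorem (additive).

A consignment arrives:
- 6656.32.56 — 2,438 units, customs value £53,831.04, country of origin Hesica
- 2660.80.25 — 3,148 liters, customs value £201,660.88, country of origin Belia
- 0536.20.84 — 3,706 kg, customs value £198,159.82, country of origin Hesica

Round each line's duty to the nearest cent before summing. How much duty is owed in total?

£161,944.19

Line 1 (6656.32.56, Hesica, 2,438 units, £53,831.04):
Base rate for 6656.32.56 is £3.47/unit.
Origin Hesica qualifies under the Galos–Hesica agreement and 6656.32.56 is covered: preferential rate Free applies instead.
Duty = £53,831.04 × 0% = £0.00.
Line 2 (2660.80.25, Belia, 3,148 liters, £201,660.88):
Base rate for 2660.80.25 is 22.5%.
Additional duty on 2660.80.25 from Belia: +29.8%. Applied ad valorem rate: 22.5% + 29.8% = 52.3%.
Duty = £201,660.88 × 52.3% = £105,468.64.
Line 3 (0536.20.84, Hesica, 3,706 kg, £198,159.82):
Base rate for 0536.20.84 is 28.5%.
Origin Hesica is the FTA partner but 0536.20.84 is not on the preference list; base rate stands.
Duty = £198,159.82 × 28.5% = £56,475.55.
Total = £0.00 + £105,468.64 + £56,475.55 = £161,944.19.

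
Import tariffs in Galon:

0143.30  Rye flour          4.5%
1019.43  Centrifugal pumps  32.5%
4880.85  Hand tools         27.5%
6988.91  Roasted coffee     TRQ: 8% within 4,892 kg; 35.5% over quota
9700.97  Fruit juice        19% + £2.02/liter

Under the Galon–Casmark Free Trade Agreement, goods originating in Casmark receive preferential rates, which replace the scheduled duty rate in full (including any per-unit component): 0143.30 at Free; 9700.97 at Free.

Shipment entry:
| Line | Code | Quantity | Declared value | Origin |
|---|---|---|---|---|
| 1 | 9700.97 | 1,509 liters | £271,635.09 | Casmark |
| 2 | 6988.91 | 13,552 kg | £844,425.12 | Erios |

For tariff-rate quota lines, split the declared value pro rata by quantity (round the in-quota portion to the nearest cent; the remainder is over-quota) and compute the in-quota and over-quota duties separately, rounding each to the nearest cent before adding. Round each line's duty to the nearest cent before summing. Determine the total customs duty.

£215,945.27

Line 1 (9700.97, Casmark, 1,509 liters, £271,635.09):
Base rate for 9700.97 is 19% + £2.02/liter.
Origin Casmark qualifies under the Galon–Casmark agreement and 9700.97 is covered: preferential rate Free applies instead.
Duty = £271,635.09 × 0% = £0.00.
Line 2 (6988.91, Erios, 13,552 kg, £844,425.12):
Code 6988.91 is under a tariff-rate quota (threshold 4,892 kg). In-quota: 4,892 kg at 8%; over-quota: 8,660 kg at 35.5%.
Pro-rata value split: in-quota = £844,425.12 × 4,892/13,552 = £304,820.52; over-quota = £844,425.12 − £304,820.52 = £539,604.60.
In-quota duty = £304,820.52 × 8% = £24,385.64. Over-quota duty = £539,604.60 × 35.5% = £191,559.63.
Line duty = £24,385.64 + £191,559.63 = £215,945.27.
Total = £0.00 + £215,945.27 = £215,945.27.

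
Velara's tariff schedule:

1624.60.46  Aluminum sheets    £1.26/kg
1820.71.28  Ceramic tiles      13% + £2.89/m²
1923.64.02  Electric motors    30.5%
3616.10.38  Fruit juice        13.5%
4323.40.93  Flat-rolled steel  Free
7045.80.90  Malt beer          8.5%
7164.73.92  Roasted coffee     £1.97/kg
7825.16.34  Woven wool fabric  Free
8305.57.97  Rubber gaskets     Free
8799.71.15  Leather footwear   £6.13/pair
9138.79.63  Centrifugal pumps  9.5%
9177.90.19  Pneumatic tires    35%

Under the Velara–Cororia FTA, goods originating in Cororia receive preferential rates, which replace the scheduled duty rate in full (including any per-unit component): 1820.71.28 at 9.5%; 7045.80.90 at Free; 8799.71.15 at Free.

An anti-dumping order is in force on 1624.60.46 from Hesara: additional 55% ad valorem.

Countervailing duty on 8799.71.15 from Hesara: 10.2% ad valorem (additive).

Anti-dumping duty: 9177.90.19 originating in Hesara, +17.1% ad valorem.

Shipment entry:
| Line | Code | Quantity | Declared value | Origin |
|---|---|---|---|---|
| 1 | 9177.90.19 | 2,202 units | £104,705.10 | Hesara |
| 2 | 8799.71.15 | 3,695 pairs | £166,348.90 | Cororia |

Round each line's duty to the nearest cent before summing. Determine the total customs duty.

Line 1 (9177.90.19, Hesara, 2,202 units, £104,705.10):
Base rate for 9177.90.19 is 35%.
Additional duty on 9177.90.19 from Hesara: +17.1%. Applied ad valorem rate: 35% + 17.1% = 52.1%.
Duty = £104,705.10 × 52.1% = £54,551.36.
Line 2 (8799.71.15, Cororia, 3,695 pairs, £166,348.90):
Base rate for 8799.71.15 is £6.13/pair.
Origin Cororia qualifies under the Velara–Cororia agreement and 8799.71.15 is covered: preferential rate Free applies instead.
The additional-duty order on 8799.71.15 targets Hesara, not Cororia; it does not apply.
Duty = £166,348.90 × 0% = £0.00.
Total = £54,551.36 + £0.00 = £54,551.36.

£54,551.36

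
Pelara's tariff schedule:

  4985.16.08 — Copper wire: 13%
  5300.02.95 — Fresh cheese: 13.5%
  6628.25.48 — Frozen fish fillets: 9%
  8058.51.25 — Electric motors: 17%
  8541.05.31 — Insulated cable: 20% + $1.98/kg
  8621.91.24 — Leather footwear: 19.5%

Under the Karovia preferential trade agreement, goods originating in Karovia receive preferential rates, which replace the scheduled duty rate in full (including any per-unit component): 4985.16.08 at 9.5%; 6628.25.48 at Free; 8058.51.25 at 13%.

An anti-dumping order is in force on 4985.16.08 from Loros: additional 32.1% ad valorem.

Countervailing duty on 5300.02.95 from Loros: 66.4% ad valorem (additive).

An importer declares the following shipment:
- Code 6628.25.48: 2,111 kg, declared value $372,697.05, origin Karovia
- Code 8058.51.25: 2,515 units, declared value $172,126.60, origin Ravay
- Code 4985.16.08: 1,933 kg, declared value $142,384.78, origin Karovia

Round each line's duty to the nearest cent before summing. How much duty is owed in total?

Line 1 (6628.25.48, Karovia, 2,111 kg, $372,697.05):
Base rate for 6628.25.48 is 9%.
Origin Karovia qualifies under the Pelara–Karovia agreement and 6628.25.48 is covered: preferential rate Free applies instead.
Duty = $372,697.05 × 0% = $0.00.
Line 2 (8058.51.25, Ravay, 2,515 units, $172,126.60):
Base rate for 8058.51.25 is 17%.
8058.51.25 has an FTA preferential rate, but origin Ravay is not Karovia; base rate stands.
Duty = $172,126.60 × 17% = $29,261.52.
Line 3 (4985.16.08, Karovia, 1,933 kg, $142,384.78):
Base rate for 4985.16.08 is 13%.
Origin Karovia qualifies under the Pelara–Karovia agreement and 4985.16.08 is covered: preferential rate 9.5% applies instead.
The additional-duty order on 4985.16.08 targets Loros, not Karovia; it does not apply.
Duty = $142,384.78 × 9.5% = $13,526.55.
Total = $0.00 + $29,261.52 + $13,526.55 = $42,788.07.

$42,788.07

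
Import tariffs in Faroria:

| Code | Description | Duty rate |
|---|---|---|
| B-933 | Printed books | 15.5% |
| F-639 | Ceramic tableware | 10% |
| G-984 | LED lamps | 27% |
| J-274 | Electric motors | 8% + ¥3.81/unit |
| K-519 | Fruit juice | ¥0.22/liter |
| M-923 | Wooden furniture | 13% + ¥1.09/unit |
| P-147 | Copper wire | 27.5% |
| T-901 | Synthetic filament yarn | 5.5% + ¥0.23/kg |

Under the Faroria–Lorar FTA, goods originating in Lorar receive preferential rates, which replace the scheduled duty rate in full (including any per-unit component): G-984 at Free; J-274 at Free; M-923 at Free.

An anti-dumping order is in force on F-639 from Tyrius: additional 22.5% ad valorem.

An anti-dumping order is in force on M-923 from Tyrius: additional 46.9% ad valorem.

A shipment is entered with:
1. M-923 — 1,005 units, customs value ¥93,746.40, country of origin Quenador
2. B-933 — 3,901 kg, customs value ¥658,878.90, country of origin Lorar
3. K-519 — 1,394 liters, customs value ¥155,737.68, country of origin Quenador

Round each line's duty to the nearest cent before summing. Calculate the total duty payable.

Line 1 (M-923, Quenador, 1,005 units, ¥93,746.40):
Base rate for M-923 is 13% + ¥1.09/unit.
M-923 has an FTA preferential rate, but origin Quenador is not Lorar; base rate stands.
The additional-duty order on M-923 targets Tyrius, not Quenador; it does not apply.
Duty = ¥93,746.40 × 13% + 1,005 × ¥1.09 = ¥13,282.48.
Line 2 (B-933, Lorar, 3,901 kg, ¥658,878.90):
Base rate for B-933 is 15.5%.
Origin Lorar is the FTA partner but B-933 is not on the preference list; base rate stands.
Duty = ¥658,878.90 × 15.5% = ¥102,126.23.
Line 3 (K-519, Quenador, 1,394 liters, ¥155,737.68):
Base rate for K-519 is ¥0.22/liter.
Duty = 1,394 × ¥0.22 = ¥306.68.
Total = ¥13,282.48 + ¥102,126.23 + ¥306.68 = ¥115,715.39.

¥115,715.39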